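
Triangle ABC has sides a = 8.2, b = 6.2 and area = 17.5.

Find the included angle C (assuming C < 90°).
Area = ½ab·sin(C)  →  sin(C) = 2·Area/(ab)
sin(C) = 2·17.5/(8.2·6.2) = 0.688434
C = arcsin(0.688434) = 43.51°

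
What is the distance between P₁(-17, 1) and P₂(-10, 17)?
Using the distance formula: d = sqrt((x₂-x₁)² + (y₂-y₁)²)
dx = (-10) - (-17) = 7
dy = 17 - 1 = 16
d = sqrt(7² + 16²) = sqrt(49 + 256) = sqrt(305) = 17.46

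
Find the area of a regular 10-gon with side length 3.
For a regular 10-gon with side length s = 3:
Apothem a = s / (2*tan(pi/10)) = 3 / (2*tan(pi/10)) ≈ 4.6165
Perimeter P = 10 * 3 = 30
Area = (1/2) * P * a = (1/2) * 30 * 4.6165 = 69.25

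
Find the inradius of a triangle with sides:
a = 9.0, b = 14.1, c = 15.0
s = (a+b+c)/2 = (9.0+14.1+15.0)/2 = 19.05
Area = √(s(s-a)(s-b)(s-c)) = √(19.05·10.05·4.95·4.05) = 61.9528
r = Area/s = 61.9528/19.05 = 3.252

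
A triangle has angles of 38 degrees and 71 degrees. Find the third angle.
Sum of angles in a triangle = 180 degrees
Third angle = 180 - 38 - 71
Third angle = 71 degrees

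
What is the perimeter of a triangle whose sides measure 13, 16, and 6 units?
Perimeter = sum of all sides
Perimeter = 13 + 16 + 6
Perimeter = 35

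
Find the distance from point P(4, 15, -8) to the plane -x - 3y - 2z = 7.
d = |(-1)(4) + (-3)(15) + (-2)(-8) - (7)| / √((-1)² + (-3)² + (-2)²) = 40/√14 = 10.69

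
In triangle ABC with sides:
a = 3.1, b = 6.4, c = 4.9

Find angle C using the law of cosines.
cos(C) = (a² + b² - c²)/(2ab)
cos(C) = (3.1² + 6.4² - 4.9²)/(2·3.1·6.4) = 26.56/39.68 = 0.669355
C = arccos(0.669355) = 47.98°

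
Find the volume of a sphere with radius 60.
Volume = (4/3) * pi * r³
Volume = (4/3) * pi * 60³
Volume = (4/3) * pi * 216000
Volume = 904778.68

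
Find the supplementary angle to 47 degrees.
Supplementary angles sum to 180 degrees.
Other angle = 180 - 47
Other angle = 133 degrees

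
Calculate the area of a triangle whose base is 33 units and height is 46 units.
Area = (1/2) * base * height
Area = (1/2) * 33 * 46
Area = 759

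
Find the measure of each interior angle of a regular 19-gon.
Interior angle of a regular n-gon = (n-2)*180/n
Interior angle = (19-2)*180/19
Interior angle = 17*180/19
Interior angle = 3060/19
Interior angle = 161.05 degrees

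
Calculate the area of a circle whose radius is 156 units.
Area = pi * r²
Area = pi * 156²
Area = pi * 24336
Area = 76453.80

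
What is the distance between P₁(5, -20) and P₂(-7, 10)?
Using the distance formula: d = sqrt((x₂-x₁)² + (y₂-y₁)²)
dx = (-7) - 5 = -12
dy = 10 - (-20) = 30
d = sqrt((-12)² + 30²) = sqrt(144 + 900) = sqrt(1044) = 32.31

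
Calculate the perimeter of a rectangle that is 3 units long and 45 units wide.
Perimeter = 2 * (length + width)
Perimeter = 2 * (3 + 45)
Perimeter = 2 * 48
Perimeter = 96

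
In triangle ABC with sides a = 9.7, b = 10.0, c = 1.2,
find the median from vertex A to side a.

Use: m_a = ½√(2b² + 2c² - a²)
m_a = ½√(2·10.0² + 2·1.2² - 9.7²)
m_a = ½√(200 + 2.88 - 94.09) = ½√108.79 = 5.215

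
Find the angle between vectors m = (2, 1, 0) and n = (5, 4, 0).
m·n = 14, |m|² = 5, |n|² = 41
cos θ = 14/√205 ≈ 0.9778
θ ≈ 12.09°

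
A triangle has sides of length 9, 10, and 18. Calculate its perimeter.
Perimeter = sum of all sides
Perimeter = 9 + 10 + 18
Perimeter = 37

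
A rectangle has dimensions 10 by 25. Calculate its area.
Area = length * width
Area = 10 * 25
Area = 250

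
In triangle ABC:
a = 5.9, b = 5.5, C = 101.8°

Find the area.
Using A = ½ab·sin(C):
A = ½·5.9·5.5·sin(101.8°) = ½·32.45·0.978867 = 15.88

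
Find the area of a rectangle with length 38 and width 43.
Area = length * width
Area = 38 * 43
Area = 1634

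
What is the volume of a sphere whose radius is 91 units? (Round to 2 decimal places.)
Volume = (4/3) * pi * r³
Volume = (4/3) * pi * 91³
Volume = (4/3) * pi * 753571
Volume = 3156550.82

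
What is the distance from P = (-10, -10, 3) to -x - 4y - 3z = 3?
d = |(-1)(-10) + (-4)(-10) + (-3)(3) - (3)| / √((-1)² + (-4)² + (-3)²) = 38/√26 = 7.452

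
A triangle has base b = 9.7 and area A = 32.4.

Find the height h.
A = ½bh  →  h = 2A/b
h = 2·32.4/9.7 = 6.68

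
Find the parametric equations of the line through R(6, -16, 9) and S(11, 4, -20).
Direction vector d = S - R = (5, 20, -29)
x = 6 + 5t, y = -16 + 20t, z = 9 - 29t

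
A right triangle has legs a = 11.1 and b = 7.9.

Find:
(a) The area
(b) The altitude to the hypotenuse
(a) Area = ½ab = ½·11.1·7.9 = 43.845
(b) Hypotenuse c = √(11.1² + 7.9²) = √185.62 = 13.6242
    Area = ½·c·h_c  →  h_c = 2·Area/c = 2·43.845/13.6242 = 6.436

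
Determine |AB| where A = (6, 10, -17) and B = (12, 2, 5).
d = √[(6)² + (-8)² + (22)²] = √584 = 24.17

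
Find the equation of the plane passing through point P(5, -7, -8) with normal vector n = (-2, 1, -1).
d = n·P = (-2)(5) + (1)(-7) + (-1)(-8) = -9
Plane: -2x + y - z = -9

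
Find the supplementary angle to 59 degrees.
Supplementary angles sum to 180 degrees.
Other angle = 180 - 59
Other angle = 121 degrees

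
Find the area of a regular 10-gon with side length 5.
For a regular 10-gon with side length s = 5:
Apothem a = s / (2*tan(pi/10)) = 5 / (2*tan(pi/10)) ≈ 7.6942
Perimeter P = 10 * 5 = 50
Area = (1/2) * P * a = (1/2) * 50 * 7.6942 = 192.36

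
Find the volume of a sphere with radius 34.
Volume = (4/3) * pi * r³
Volume = (4/3) * pi * 34³
Volume = (4/3) * pi * 39304
Volume = 164636.21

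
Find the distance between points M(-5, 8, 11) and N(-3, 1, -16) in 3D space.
d = √[(2)² + (-7)² + (-27)²] = √782 = 27.96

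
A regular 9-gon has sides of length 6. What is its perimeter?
Perimeter = number of sides * side length
Perimeter = 9 * 6
Perimeter = 54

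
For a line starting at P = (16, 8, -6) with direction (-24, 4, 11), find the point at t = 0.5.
P(0.5) = (16 + (-24)(0.5), 8 + 4(0.5), -6 + 11(0.5)) = (4, 10, -0.5)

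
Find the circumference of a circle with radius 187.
Circumference = 2 * pi * r
Circumference = 2 * pi * 187
Circumference = 1174.96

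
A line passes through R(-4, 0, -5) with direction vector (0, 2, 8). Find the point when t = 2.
P(2) = (-4 + 0(2), 0 + 2(2), -5 + 8(2)) = (-4, 4, 11)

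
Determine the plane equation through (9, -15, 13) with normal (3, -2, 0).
d = n·P = (3)(9) + (-2)(-15) + (0)(13) = 57
Plane: 3x - 2y = 57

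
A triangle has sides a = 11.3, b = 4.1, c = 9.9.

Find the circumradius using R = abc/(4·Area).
s = (a+b+c)/2 = 12.65
Area = √(s(s-a)(s-b)(s-c)) = √(12.65·1.35·8.55·2.75) = 20.0383
R = abc/(4·Area) = (11.3·4.1·9.9)/(4·20.0383) = 458.667/80.1532 = 5.722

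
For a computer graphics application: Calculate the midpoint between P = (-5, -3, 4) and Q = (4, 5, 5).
Midpoint = ((-5+4)/2, (-3+5)/2, (4+5)/2) = (-0.5, 1, 4.5)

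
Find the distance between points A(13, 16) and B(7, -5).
Using the distance formula: d = sqrt((x₂-x₁)² + (y₂-y₁)²)
dx = 7 - 13 = -6
dy = (-5) - 16 = -21
d = sqrt((-6)² + (-21)²) = sqrt(36 + 441) = sqrt(477) = 21.84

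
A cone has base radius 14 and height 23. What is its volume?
Volume = (1/3) * pi * r² * h
Volume = (1/3) * pi * 14² * 23
Volume = (1/3) * pi * 196 * 23
Volume = (1/3) * pi * 4508
Volume = 4720.77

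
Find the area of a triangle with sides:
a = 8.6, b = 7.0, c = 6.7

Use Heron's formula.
s = (a+b+c)/2 = (8.6+7.0+6.7)/2 = 11.15
A = √(s(s-a)(s-b)(s-c)) = √(11.15·2.55·4.15·4.45)
A = √525.077 = 22.91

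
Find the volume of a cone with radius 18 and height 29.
Volume = (1/3) * pi * r² * h
Volume = (1/3) * pi * 18² * 29
Volume = (1/3) * pi * 324 * 29
Volume = (1/3) * pi * 9396
Volume = 9839.47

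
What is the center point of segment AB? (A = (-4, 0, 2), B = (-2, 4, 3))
Midpoint = ((-4-2)/2, (0+4)/2, (2+3)/2) = (-3, 2, 2.5)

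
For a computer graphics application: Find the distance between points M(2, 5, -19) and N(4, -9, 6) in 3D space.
d = √[(2)² + (-14)² + (25)²] = √825 = 28.72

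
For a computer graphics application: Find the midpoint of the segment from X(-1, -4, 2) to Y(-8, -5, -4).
Midpoint = ((-1-8)/2, (-4-5)/2, (2-4)/2) = (-4.5, -4.5, -1)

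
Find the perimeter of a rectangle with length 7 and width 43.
Perimeter = 2 * (length + width)
Perimeter = 2 * (7 + 43)
Perimeter = 2 * 50
Perimeter = 100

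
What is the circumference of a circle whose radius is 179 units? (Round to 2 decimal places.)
Circumference = 2 * pi * r
Circumference = 2 * pi * 179
Circumference = 1124.69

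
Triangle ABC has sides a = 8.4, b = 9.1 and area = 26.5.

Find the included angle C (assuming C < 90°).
Area = ½ab·sin(C)  →  sin(C) = 2·Area/(ab)
sin(C) = 2·26.5/(8.4·9.1) = 0.693354
C = arcsin(0.693354) = 43.9°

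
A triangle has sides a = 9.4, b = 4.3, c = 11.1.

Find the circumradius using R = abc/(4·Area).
s = (a+b+c)/2 = 12.4
Area = √(s(s-a)(s-b)(s-c)) = √(12.4·3·8.1·1.3) = 19.7918
R = abc/(4·Area) = (9.4·4.3·11.1)/(4·19.7918) = 448.662/79.1672 = 5.667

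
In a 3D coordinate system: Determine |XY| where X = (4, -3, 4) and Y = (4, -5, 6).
d = √[(0)² + (-2)² + (2)²] = √8 = 2.828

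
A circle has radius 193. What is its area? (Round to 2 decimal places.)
Area = pi * r²
Area = pi * 193²
Area = pi * 37249
Area = 117021.18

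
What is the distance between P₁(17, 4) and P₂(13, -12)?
Using the distance formula: d = sqrt((x₂-x₁)² + (y₂-y₁)²)
dx = 13 - 17 = -4
dy = (-12) - 4 = -16
d = sqrt((-4)² + (-16)²) = sqrt(16 + 256) = sqrt(272) = 16.49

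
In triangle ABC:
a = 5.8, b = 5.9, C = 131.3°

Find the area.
Using A = ½ab·sin(C):
A = ½·5.8·5.9·sin(131.3°) = ½·34.22·0.751264 = 12.85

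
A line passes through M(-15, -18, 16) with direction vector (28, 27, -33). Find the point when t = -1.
P(-1) = (-15 + 28(-1), -18 + 27(-1), 16 + (-33)(-1)) = (-43, -45, 49)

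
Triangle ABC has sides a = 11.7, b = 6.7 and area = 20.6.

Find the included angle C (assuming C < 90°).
Area = ½ab·sin(C)  →  sin(C) = 2·Area/(ab)
sin(C) = 2·20.6/(11.7·6.7) = 0.525577
C = arcsin(0.525577) = 31.71°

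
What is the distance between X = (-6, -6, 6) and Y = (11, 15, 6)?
d = √[(17)² + (21)² + (0)²] = √730 = 27.02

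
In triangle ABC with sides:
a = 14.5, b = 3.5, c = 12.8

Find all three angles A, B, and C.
By the law of cosines:
cos(A) = (b² + c² - a²)/(2bc) = -0.381250  →  A = 112.4°
cos(B) = (a² + c² - b²)/(2ac) = 0.974784  →  B = 12.89°
cos(C) = (a² + b² - c²)/(2ab) = 0.577931  →  C = 54.69°
Check: A + B + C = 180.0° ✓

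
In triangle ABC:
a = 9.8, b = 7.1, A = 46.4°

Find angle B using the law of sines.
sin(B)/b = sin(A)/a
sin(B) = b·sin(A)/a = 7.1·sin(46.4°)/9.8 = 0.524655
B = arcsin(0.524655) = 31.65°  (b ≤ a, so B ≤ A and the acute solution is unique)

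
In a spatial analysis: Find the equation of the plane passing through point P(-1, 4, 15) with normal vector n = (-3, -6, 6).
d = n·P = (-3)(-1) + (-6)(4) + (6)(15) = 69
Plane: -3x - 6y + 6z = 69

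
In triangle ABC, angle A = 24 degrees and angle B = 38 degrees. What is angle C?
Sum of angles in a triangle = 180 degrees
Third angle = 180 - 24 - 38
Third angle = 118 degrees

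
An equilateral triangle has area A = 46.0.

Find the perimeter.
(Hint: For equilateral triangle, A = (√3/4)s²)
A = (√3/4)s²  →  s² = 4A/√3 = 4·46.0/√3 = 106.232
s = 10.3069
Perimeter = 3s = 30.92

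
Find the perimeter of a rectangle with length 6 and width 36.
Perimeter = 2 * (length + width)
Perimeter = 2 * (6 + 36)
Perimeter = 2 * 42
Perimeter = 84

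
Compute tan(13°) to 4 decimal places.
tan(13 degrees) = 0.2309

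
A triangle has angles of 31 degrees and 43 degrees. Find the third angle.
Sum of angles in a triangle = 180 degrees
Third angle = 180 - 31 - 43
Third angle = 106 degrees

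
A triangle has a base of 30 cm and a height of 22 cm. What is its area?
Area = (1/2) * base * height
Area = (1/2) * 30 * 22
Area = 330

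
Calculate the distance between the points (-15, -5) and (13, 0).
Using the distance formula: d = sqrt((x₂-x₁)² + (y₂-y₁)²)
dx = 13 - (-15) = 28
dy = 0 - (-5) = 5
d = sqrt(28² + 5²) = sqrt(784 + 25) = sqrt(809) = 28.44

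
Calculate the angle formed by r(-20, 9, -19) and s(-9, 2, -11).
r·s = 407, |r|² = 842, |s|² = 206
cos θ = 407/√173452 ≈ 0.9772
θ ≈ 12.25°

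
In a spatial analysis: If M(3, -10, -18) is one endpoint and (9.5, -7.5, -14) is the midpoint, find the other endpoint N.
N = (2×9.5 - 3, 2×(-7.5) - (-10), 2×(-14) - (-18)) = (16, -5, -10)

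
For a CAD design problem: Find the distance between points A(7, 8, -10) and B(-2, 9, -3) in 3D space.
d = √[(-9)² + (1)² + (7)²] = √131 = 11.45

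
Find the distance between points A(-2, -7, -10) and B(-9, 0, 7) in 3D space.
d = √[(-7)² + (7)² + (17)²] = √387 = 19.67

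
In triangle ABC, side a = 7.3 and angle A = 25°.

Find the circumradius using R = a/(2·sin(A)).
R = a/(2·sin(A)) = 7.3/(2·sin(25°))
R = 7.3/(2·0.422618) = 7.3/0.845237 = 8.637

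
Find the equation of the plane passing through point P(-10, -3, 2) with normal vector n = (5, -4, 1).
d = n·P = (5)(-10) + (-4)(-3) + (1)(2) = -36
Plane: 5x - 4y + z = -36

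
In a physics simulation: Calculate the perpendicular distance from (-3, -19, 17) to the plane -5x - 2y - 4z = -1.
d = |(-5)(-3) + (-2)(-19) + (-4)(17) - (-1)| / √((-5)² + (-2)² + (-4)²) = 14/√45 = 2.087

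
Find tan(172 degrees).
tan(172 degrees) = -0.1405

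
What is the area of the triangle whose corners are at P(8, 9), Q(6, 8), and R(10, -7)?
Using the coordinate formula: Area = (1/2)|x₁(y₂-y₃) + x₂(y₃-y₁) + x₃(y₁-y₂)|
Area = (1/2)|8(8-(-7)) + 6((-7)-9) + 10(9-8)|
Area = (1/2)|8*15 + 6*(-16) + 10*1|
Area = (1/2)|120 + (-96) + 10|
Area = (1/2)*34 = 17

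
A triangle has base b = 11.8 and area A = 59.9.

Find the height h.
A = ½bh  →  h = 2A/b
h = 2·59.9/11.8 = 10.15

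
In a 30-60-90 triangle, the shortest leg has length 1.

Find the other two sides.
Long leg = 1√3 = 1.732, Hypotenuse = 2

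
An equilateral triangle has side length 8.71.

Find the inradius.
For an equilateral triangle, r = s/(2√3) where s is the side.
r = 8.71/(2√3) = 8.71/3.464102 = 2.514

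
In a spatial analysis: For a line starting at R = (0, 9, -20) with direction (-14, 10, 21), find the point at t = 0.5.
P(0.5) = (0 + (-14)(0.5), 9 + 10(0.5), -20 + 21(0.5)) = (-7, 14, -9.5)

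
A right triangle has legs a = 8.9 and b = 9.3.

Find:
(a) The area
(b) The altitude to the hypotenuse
(a) Area = ½ab = ½·8.9·9.3 = 41.385
(b) Hypotenuse c = √(8.9² + 9.3²) = √165.7 = 12.8725
    Area = ½·c·h_c  →  h_c = 2·Area/c = 2·41.385/12.8725 = 6.43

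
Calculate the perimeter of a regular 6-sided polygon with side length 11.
Perimeter = number of sides * side length
Perimeter = 6 * 11
Perimeter = 66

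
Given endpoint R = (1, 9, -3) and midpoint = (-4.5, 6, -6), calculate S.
S = (2×(-4.5) - 1, 2×6 - 9, 2×(-6) - (-3)) = (-10, 3, -9)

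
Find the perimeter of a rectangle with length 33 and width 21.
Perimeter = 2 * (length + width)
Perimeter = 2 * (33 + 21)
Perimeter = 2 * 54
Perimeter = 108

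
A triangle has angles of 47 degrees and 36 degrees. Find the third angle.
Sum of angles in a triangle = 180 degrees
Third angle = 180 - 47 - 36
Third angle = 97 degrees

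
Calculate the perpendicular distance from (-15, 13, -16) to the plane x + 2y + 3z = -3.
d = |1(-15) + 2(13) + 3(-16) - (-3)| / √(1² + 2² + 3²) = 34/√14 = 9.087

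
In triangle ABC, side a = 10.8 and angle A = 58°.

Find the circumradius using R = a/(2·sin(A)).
R = a/(2·sin(A)) = 10.8/(2·sin(58°))
R = 10.8/(2·0.848048) = 10.8/1.696096 = 6.368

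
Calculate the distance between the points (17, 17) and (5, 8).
Using the distance formula: d = sqrt((x₂-x₁)² + (y₂-y₁)²)
dx = 5 - 17 = -12
dy = 8 - 17 = -9
d = sqrt((-12)² + (-9)²) = sqrt(144 + 81) = sqrt(225) = 15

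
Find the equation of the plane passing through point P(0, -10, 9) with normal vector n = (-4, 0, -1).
d = n·P = (-4)(0) + (0)(-10) + (-1)(9) = -9
Plane: -4x - z = -9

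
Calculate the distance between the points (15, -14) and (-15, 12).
Using the distance formula: d = sqrt((x₂-x₁)² + (y₂-y₁)²)
dx = (-15) - 15 = -30
dy = 12 - (-14) = 26
d = sqrt((-30)² + 26²) = sqrt(900 + 676) = sqrt(1576) = 39.70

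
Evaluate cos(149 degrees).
cos(149 degrees) = -0.8572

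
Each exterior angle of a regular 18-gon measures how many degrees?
Exterior angle of a regular n-gon = 360/n
Exterior angle = 360/18
Exterior angle = 20 degrees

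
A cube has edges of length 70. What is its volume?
Volume = s³
Volume = 70³
Volume = 343000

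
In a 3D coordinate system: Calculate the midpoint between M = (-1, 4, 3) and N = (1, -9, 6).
Midpoint = ((-1+1)/2, (4-9)/2, (3+6)/2) = (0, -2.5, 4.5)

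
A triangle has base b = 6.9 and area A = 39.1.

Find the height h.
A = ½bh  →  h = 2A/b
h = 2·39.1/6.9 = 11.33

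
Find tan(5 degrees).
tan(5 degrees) = 0.0875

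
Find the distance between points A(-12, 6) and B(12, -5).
Using the distance formula: d = sqrt((x₂-x₁)² + (y₂-y₁)²)
dx = 12 - (-12) = 24
dy = (-5) - 6 = -11
d = sqrt(24² + (-11)²) = sqrt(576 + 121) = sqrt(697) = 26.40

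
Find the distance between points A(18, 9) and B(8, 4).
Using the distance formula: d = sqrt((x₂-x₁)² + (y₂-y₁)²)
dx = 8 - 18 = -10
dy = 4 - 9 = -5
d = sqrt((-10)² + (-5)²) = sqrt(100 + 25) = sqrt(125) = 11.18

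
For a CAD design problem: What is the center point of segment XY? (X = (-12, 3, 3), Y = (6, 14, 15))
Midpoint = ((-12+6)/2, (3+14)/2, (3+15)/2) = (-3, 8.5, 9)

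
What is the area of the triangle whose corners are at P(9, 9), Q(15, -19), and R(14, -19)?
Using the coordinate formula: Area = (1/2)|x₁(y₂-y₃) + x₂(y₃-y₁) + x₃(y₁-y₂)|
Area = (1/2)|9((-19)-(-19)) + 15((-19)-9) + 14(9-(-19))|
Area = (1/2)|9*0 + 15*(-28) + 14*28|
Area = (1/2)|0 + (-420) + 392|
Area = (1/2)*28 = 14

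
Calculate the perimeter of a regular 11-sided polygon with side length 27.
Perimeter = number of sides * side length
Perimeter = 11 * 27
Perimeter = 297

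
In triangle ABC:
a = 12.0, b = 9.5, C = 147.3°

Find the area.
Using A = ½ab·sin(C):
A = ½·12.0·9.5·sin(147.3°) = ½·114·0.540240 = 30.79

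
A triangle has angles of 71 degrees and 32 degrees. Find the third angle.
Sum of angles in a triangle = 180 degrees
Third angle = 180 - 71 - 32
Third angle = 77 degrees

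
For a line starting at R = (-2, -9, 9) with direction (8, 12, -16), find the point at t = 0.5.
P(0.5) = (-2 + 8(0.5), -9 + 12(0.5), 9 + (-16)(0.5)) = (2, -3, 1)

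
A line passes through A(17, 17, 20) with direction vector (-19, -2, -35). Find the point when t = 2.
P(2) = (17 + (-19)(2), 17 + (-2)(2), 20 + (-35)(2)) = (-21, 13, -50)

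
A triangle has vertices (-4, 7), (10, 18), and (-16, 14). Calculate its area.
Using the coordinate formula: Area = (1/2)|x₁(y₂-y₃) + x₂(y₃-y₁) + x₃(y₁-y₂)|
Area = (1/2)|(-4)(18-14) + 10(14-7) + (-16)(7-18)|
Area = (1/2)|(-4)*4 + 10*7 + (-16)*(-11)|
Area = (1/2)|(-16) + 70 + 176|
Area = (1/2)*230 = 115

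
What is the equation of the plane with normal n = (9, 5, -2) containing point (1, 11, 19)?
d = n·P = (9)(1) + (5)(11) + (-2)(19) = 26
Plane: 9x + 5y - 2z = 26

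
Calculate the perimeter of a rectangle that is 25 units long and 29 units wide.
Perimeter = 2 * (length + width)
Perimeter = 2 * (25 + 29)
Perimeter = 2 * 54
Perimeter = 108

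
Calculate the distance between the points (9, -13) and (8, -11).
Using the distance formula: d = sqrt((x₂-x₁)² + (y₂-y₁)²)
dx = 8 - 9 = -1
dy = (-11) - (-13) = 2
d = sqrt((-1)² + 2²) = sqrt(1 + 4) = sqrt(5) = 2.24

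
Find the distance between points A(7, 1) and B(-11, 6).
Using the distance formula: d = sqrt((x₂-x₁)² + (y₂-y₁)²)
dx = (-11) - 7 = -18
dy = 6 - 1 = 5
d = sqrt((-18)² + 5²) = sqrt(324 + 25) = sqrt(349) = 18.68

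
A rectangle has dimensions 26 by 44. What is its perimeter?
Perimeter = 2 * (length + width)
Perimeter = 2 * (26 + 44)
Perimeter = 2 * 70
Perimeter = 140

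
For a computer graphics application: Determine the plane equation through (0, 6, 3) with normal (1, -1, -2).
d = n·P = (1)(0) + (-1)(6) + (-2)(3) = -12
Plane: x - y - 2z = -12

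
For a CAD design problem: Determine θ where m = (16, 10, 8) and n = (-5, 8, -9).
m·n = -72, |m|² = 420, |n|² = 170
cos θ = -72/√71400 ≈ -0.2695
θ ≈ 105.6°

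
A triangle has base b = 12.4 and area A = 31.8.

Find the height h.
A = ½bh  →  h = 2A/b
h = 2·31.8/12.4 = 5.129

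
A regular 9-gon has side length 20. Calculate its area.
For a regular 9-gon with side length s = 20:
Apothem a = s / (2*tan(pi/9)) = 20 / (2*tan(pi/9)) ≈ 27.4748
Perimeter P = 9 * 20 = 180
Area = (1/2) * P * a = (1/2) * 180 * 27.4748 = 2472.73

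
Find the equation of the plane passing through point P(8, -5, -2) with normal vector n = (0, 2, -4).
d = n·P = (0)(8) + (2)(-5) + (-4)(-2) = -2
Plane: 2y - 4z = -2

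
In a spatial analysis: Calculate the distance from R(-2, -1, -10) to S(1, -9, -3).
d = √[(3)² + (-8)² + (7)²] = √122 = 11.05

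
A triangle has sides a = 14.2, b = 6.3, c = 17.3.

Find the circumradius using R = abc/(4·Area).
s = (a+b+c)/2 = 18.9
Area = √(s(s-a)(s-b)(s-c)) = √(18.9·4.7·12.6·1.6) = 42.318
R = abc/(4·Area) = (14.2·6.3·17.3)/(4·42.318) = 1547.658/169.272 = 9.143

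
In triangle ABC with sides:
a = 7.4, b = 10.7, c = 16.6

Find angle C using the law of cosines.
cos(C) = (a² + b² - c²)/(2ab)
cos(C) = (7.4² + 10.7² - 16.6²)/(2·7.4·10.7) = -106.31/158.36 = -0.671319
C = arccos(-0.671319) = 132.2°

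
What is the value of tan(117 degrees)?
tan(117 degrees) = -1.9626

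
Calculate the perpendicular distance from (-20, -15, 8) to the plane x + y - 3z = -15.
d = |1(-20) + 1(-15) + (-3)(8) - (-15)| / √(1² + 1² + (-3)²) = 44/√11 = 13.27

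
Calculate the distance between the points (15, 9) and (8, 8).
Using the distance formula: d = sqrt((x₂-x₁)² + (y₂-y₁)²)
dx = 8 - 15 = -7
dy = 8 - 9 = -1
d = sqrt((-7)² + (-1)²) = sqrt(49 + 1) = sqrt(50) = 7.07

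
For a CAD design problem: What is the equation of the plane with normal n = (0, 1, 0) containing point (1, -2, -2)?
d = n·P = (0)(1) + (1)(-2) + (0)(-2) = -2
Plane: y = -2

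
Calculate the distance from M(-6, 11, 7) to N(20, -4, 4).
d = √[(26)² + (-15)² + (-3)²] = √910 = 30.17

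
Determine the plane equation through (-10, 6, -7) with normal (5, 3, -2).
d = n·P = (5)(-10) + (3)(6) + (-2)(-7) = -18
Plane: 5x + 3y - 2z = -18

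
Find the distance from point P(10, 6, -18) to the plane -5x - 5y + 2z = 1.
d = |(-5)(10) + (-5)(6) + 2(-18) - (1)| / √((-5)² + (-5)² + 2²) = 117/√54 = 15.92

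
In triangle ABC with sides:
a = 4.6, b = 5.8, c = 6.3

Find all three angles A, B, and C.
By the law of cosines:
cos(A) = (b² + c² - a²)/(2bc) = 0.713875  →  A = 44.45°
cos(B) = (a² + c² - b²)/(2ac) = 0.469462  →  B = 62°
cos(C) = (a² + b² - c²)/(2ab) = 0.283171  →  C = 73.55°
Check: A + B + C = 180.0° ✓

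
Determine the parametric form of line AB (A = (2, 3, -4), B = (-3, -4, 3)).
Direction vector d = B - A = (-5, -7, 7)
x = 2 - 5t, y = 3 - 7t, z = -4 + 7t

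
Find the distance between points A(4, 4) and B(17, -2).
Using the distance formula: d = sqrt((x₂-x₁)² + (y₂-y₁)²)
dx = 17 - 4 = 13
dy = (-2) - 4 = -6
d = sqrt(13² + (-6)²) = sqrt(169 + 36) = sqrt(205) = 14.32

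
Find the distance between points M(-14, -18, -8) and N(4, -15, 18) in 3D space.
d = √[(18)² + (3)² + (26)²] = √1009 = 31.76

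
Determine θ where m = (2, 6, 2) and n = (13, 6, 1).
m·n = 64, |m|² = 44, |n|² = 206
cos θ = 64/√9064 ≈ 0.6722
θ ≈ 47.76°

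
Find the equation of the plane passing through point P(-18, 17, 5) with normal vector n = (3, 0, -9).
d = n·P = (3)(-18) + (0)(17) + (-9)(5) = -99
Plane: 3x - 9z = -99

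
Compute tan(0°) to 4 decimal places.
tan(0 degrees) = 0
Decimal approximation: 0.0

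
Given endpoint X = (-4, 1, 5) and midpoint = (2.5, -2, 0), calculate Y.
Y = (2×2.5 - (-4), 2×(-2) - 1, 2×0 - 5) = (9, -5, -5)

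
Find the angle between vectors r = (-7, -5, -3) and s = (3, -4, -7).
r·s = 20, |r|² = 83, |s|² = 74
cos θ = 20/√6142 ≈ 0.2552
θ ≈ 75.21°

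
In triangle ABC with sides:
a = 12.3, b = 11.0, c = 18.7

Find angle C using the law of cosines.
cos(C) = (a² + b² - c²)/(2ab)
cos(C) = (12.3² + 11.0² - 18.7²)/(2·12.3·11.0) = -77.4/270.6 = -0.286031
C = arccos(-0.286031) = 106.6°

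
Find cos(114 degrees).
cos(114 degrees) = -0.4067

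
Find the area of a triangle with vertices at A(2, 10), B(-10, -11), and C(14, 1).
Using the coordinate formula: Area = (1/2)|x₁(y₂-y₃) + x₂(y₃-y₁) + x₃(y₁-y₂)|
Area = (1/2)|2((-11)-1) + (-10)(1-10) + 14(10-(-11))|
Area = (1/2)|2*(-12) + (-10)*(-9) + 14*21|
Area = (1/2)|(-24) + 90 + 294|
Area = (1/2)*360 = 180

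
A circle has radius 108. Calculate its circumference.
Circumference = 2 * pi * r
Circumference = 2 * pi * 108
Circumference = 678.58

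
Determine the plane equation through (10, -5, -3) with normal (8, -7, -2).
d = n·P = (8)(10) + (-7)(-5) + (-2)(-3) = 121
Plane: 8x - 7y - 2z = 121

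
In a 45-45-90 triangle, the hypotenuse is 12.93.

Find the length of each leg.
In a 45-45-90 triangle, hypotenuse = leg·√2  →  leg = hypotenuse/√2
leg = 12.93/√2 = 9.143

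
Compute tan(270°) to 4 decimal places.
tan(270 degrees) = undefined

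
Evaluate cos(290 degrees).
cos(290 degrees) = 0.342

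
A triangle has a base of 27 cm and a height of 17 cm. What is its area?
Area = (1/2) * base * height
Area = (1/2) * 27 * 17
Area = 229.50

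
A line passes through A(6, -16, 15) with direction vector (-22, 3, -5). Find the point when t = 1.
P(1) = (6 + (-22)(1), -16 + 3(1), 15 + (-5)(1)) = (-16, -13, 10)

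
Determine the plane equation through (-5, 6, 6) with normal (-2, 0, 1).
d = n·P = (-2)(-5) + (0)(6) + (1)(6) = 16
Plane: -2x + z = 16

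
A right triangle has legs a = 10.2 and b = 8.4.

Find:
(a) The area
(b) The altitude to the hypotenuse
(a) Area = ½ab = ½·10.2·8.4 = 42.84
(b) Hypotenuse c = √(10.2² + 8.4²) = √174.6 = 13.2136
    Area = ½·c·h_c  →  h_c = 2·Area/c = 2·42.84/13.2136 = 6.484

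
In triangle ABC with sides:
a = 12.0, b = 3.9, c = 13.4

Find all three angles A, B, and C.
By the law of cosines:
cos(A) = (b² + c² - a²)/(2bc) = 0.485744  →  A = 60.94°
cos(B) = (a² + c² - b²)/(2ac) = 0.958800  →  B = 16.5°
cos(C) = (a² + b² - c²)/(2ab) = -0.217415  →  C = 102.6°
Check: A + B + C = 180.0° ✓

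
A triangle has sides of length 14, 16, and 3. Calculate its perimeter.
Perimeter = sum of all sides
Perimeter = 14 + 16 + 3
Perimeter = 33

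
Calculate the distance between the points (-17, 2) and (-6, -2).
Using the distance formula: d = sqrt((x₂-x₁)² + (y₂-y₁)²)
dx = (-6) - (-17) = 11
dy = (-2) - 2 = -4
d = sqrt(11² + (-4)²) = sqrt(121 + 16) = sqrt(137) = 11.70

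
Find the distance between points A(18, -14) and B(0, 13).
Using the distance formula: d = sqrt((x₂-x₁)² + (y₂-y₁)²)
dx = 0 - 18 = -18
dy = 13 - (-14) = 27
d = sqrt((-18)² + 27²) = sqrt(324 + 729) = sqrt(1053) = 32.45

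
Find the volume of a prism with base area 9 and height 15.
Volume = base area * height
Volume = 9 * 15
Volume = 135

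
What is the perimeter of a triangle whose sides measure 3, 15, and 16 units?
Perimeter = sum of all sides
Perimeter = 3 + 15 + 16
Perimeter = 34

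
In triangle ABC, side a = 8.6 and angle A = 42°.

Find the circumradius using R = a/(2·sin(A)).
R = a/(2·sin(A)) = 8.6/(2·sin(42°))
R = 8.6/(2·0.669131) = 8.6/1.338261 = 6.426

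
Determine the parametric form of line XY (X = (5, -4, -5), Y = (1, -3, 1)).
Direction vector d = Y - X = (-4, 1, 6)
x = 5 - 4t, y = -4 + t, z = -5 + 6t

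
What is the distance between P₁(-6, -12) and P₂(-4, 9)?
Using the distance formula: d = sqrt((x₂-x₁)² + (y₂-y₁)²)
dx = (-4) - (-6) = 2
dy = 9 - (-12) = 21
d = sqrt(2² + 21²) = sqrt(4 + 441) = sqrt(445) = 21.10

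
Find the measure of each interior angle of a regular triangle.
Interior angle of a regular n-gon = (n-2)*180/n
Interior angle = (3-2)*180/3
Interior angle = 1*180/3
Interior angle = 180/3
Interior angle = 60 degrees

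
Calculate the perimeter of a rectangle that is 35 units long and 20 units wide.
Perimeter = 2 * (length + width)
Perimeter = 2 * (35 + 20)
Perimeter = 2 * 55
Perimeter = 110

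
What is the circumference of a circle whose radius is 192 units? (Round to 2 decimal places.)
Circumference = 2 * pi * r
Circumference = 2 * pi * 192
Circumference = 1206.37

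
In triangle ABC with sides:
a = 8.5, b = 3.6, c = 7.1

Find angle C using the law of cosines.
cos(C) = (a² + b² - c²)/(2ab)
cos(C) = (8.5² + 3.6² - 7.1²)/(2·8.5·3.6) = 34.8/61.2 = 0.568627
C = arccos(0.568627) = 55.35°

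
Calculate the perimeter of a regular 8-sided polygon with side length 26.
Perimeter = number of sides * side length
Perimeter = 8 * 26
Perimeter = 208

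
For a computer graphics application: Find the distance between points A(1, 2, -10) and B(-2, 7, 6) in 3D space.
d = √[(-3)² + (5)² + (16)²] = √290 = 17.03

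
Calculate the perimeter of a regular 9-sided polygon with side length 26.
Perimeter = number of sides * side length
Perimeter = 9 * 26
Perimeter = 234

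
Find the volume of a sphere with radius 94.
Volume = (4/3) * pi * r³
Volume = (4/3) * pi * 94³
Volume = (4/3) * pi * 830584
Volume = 3479142.12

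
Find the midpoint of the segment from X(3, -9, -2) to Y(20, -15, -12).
Midpoint = ((3+20)/2, (-9-15)/2, (-2-12)/2) = (11.5, -12, -7)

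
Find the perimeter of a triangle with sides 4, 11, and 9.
Perimeter = sum of all sides
Perimeter = 4 + 11 + 9
Perimeter = 24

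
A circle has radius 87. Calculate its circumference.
Circumference = 2 * pi * r
Circumference = 2 * pi * 87
Circumference = 546.64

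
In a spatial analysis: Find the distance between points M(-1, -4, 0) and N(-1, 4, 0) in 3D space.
d = √[(0)² + (8)² + (0)²] = √64 = 8.0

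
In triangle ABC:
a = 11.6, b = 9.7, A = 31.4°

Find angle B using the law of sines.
sin(B)/b = sin(A)/a
sin(B) = b·sin(A)/a = 9.7·sin(31.4°)/11.6 = 0.435672
B = arcsin(0.435672) = 25.83°  (b ≤ a, so B ≤ A and the acute solution is unique)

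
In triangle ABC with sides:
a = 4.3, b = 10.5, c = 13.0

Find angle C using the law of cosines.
cos(C) = (a² + b² - c²)/(2ab)
cos(C) = (4.3² + 10.5² - 13.0²)/(2·4.3·10.5) = -40.26/90.3 = -0.445847
C = arccos(-0.445847) = 116.5°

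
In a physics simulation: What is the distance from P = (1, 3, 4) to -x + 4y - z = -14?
d = |(-1)(1) + 4(3) + (-1)(4) - (-14)| / √((-1)² + 4² + (-1)²) = 21/√18 = 4.95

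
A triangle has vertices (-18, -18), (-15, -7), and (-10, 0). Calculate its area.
Using the coordinate formula: Area = (1/2)|x₁(y₂-y₃) + x₂(y₃-y₁) + x₃(y₁-y₂)|
Area = (1/2)|(-18)((-7)-0) + (-15)(0-(-18)) + (-10)((-18)-(-7))|
Area = (1/2)|(-18)*(-7) + (-15)*18 + (-10)*(-11)|
Area = (1/2)|126 + (-270) + 110|
Area = (1/2)*34 = 17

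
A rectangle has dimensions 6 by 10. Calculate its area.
Area = length * width
Area = 6 * 10
Area = 60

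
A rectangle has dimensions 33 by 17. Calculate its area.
Area = length * width
Area = 33 * 17
Area = 561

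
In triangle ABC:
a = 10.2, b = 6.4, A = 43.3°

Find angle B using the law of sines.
sin(B)/b = sin(A)/a
sin(B) = b·sin(A)/a = 6.4·sin(43.3°)/10.2 = 0.430317
B = arcsin(0.430317) = 25.49°  (b ≤ a, so B ≤ A and the acute solution is unique)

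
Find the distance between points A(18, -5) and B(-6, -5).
Using the distance formula: d = sqrt((x₂-x₁)² + (y₂-y₁)²)
dx = (-6) - 18 = -24
dy = (-5) - (-5) = 0
d = sqrt((-24)² + 0²) = sqrt(576 + 0) = sqrt(576) = 24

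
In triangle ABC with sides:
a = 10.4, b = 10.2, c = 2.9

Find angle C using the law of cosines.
cos(C) = (a² + b² - c²)/(2ab)
cos(C) = (10.4² + 10.2² - 2.9²)/(2·10.4·10.2) = 203.79/212.16 = 0.960549
C = arccos(0.960549) = 16.15°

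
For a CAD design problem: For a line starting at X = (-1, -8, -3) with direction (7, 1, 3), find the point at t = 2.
P(2) = (-1 + 7(2), -8 + 1(2), -3 + 3(2)) = (13, -6, 3)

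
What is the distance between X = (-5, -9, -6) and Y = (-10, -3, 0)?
d = √[(-5)² + (6)² + (6)²] = √97 = 9.849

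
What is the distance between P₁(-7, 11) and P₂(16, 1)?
Using the distance formula: d = sqrt((x₂-x₁)² + (y₂-y₁)²)
dx = 16 - (-7) = 23
dy = 1 - 11 = -10
d = sqrt(23² + (-10)²) = sqrt(529 + 100) = sqrt(629) = 25.08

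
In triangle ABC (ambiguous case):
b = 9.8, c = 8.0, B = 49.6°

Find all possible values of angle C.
sin(C)/c = sin(B)/b  →  sin(C) = c·sin(B)/b = 8.0·sin(49.6°)/9.8 = 0.621664
C₁ = arcsin(0.621664) = 38.44°,  C₂ = 180° - C₁ = 141.56°
Check C₂: A = 180° - 49.6° - 141.56° = -11.16° ≤ 0, rejected
C = 38.44° (one solution)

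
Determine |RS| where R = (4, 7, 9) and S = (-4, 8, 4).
d = √[(-8)² + (1)² + (-5)²] = √90 = 9.487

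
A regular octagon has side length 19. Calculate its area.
For a regular 8-gon with side length s = 19:
Apothem a = s / (2*tan(pi/8)) = 19 / (2*tan(pi/8)) ≈ 22.935
Perimeter P = 8 * 19 = 152
Area = (1/2) * P * a = (1/2) * 152 * 22.935 = 1743.06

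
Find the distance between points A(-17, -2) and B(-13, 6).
Using the distance formula: d = sqrt((x₂-x₁)² + (y₂-y₁)²)
dx = (-13) - (-17) = 4
dy = 6 - (-2) = 8
d = sqrt(4² + 8²) = sqrt(16 + 64) = sqrt(80) = 8.94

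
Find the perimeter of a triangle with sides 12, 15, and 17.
Perimeter = sum of all sides
Perimeter = 12 + 15 + 17
Perimeter = 44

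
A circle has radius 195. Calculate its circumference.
Circumference = 2 * pi * r
Circumference = 2 * pi * 195
Circumference = 1225.22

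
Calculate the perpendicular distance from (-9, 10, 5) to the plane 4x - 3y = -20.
d = |4(-9) + (-3)(10) + 0(5) - (-20)| / √(4² + (-3)² + 0²) = 46/√25 = 9.2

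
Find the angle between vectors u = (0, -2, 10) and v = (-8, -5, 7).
u·v = 80, |u|² = 104, |v|² = 138
cos θ = 80/√14352 ≈ 0.6678
θ ≈ 48.1°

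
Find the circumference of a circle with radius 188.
Circumference = 2 * pi * r
Circumference = 2 * pi * 188
Circumference = 1181.24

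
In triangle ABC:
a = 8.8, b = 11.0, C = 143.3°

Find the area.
Using A = ½ab·sin(C):
A = ½·8.8·11.0·sin(143.3°) = ½·96.8·0.597625 = 28.93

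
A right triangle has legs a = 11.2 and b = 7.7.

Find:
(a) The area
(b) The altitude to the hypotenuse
(a) Area = ½ab = ½·11.2·7.7 = 43.12
(b) Hypotenuse c = √(11.2² + 7.7²) = √184.73 = 13.5915
    Area = ½·c·h_c  →  h_c = 2·Area/c = 2·43.12/13.5915 = 6.345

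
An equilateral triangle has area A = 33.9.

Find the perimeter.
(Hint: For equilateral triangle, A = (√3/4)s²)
A = (√3/4)s²  →  s² = 4A/√3 = 4·33.9/√3 = 78.2887
s = 8.84809
Perimeter = 3s = 26.54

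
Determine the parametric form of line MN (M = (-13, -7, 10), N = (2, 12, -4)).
Direction vector d = N - M = (15, 19, -14)
x = -13 + 15t, y = -7 + 19t, z = 10 - 14t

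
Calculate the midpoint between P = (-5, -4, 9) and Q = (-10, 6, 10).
Midpoint = ((-5-10)/2, (-4+6)/2, (9+10)/2) = (-7.5, 1, 9.5)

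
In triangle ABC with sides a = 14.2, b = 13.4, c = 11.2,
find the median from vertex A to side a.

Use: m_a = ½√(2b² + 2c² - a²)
m_a = ½√(2·13.4² + 2·11.2² - 14.2²)
m_a = ½√(359.12 + 250.88 - 201.64) = ½√408.36 = 10.1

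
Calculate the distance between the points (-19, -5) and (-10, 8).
Using the distance formula: d = sqrt((x₂-x₁)² + (y₂-y₁)²)
dx = (-10) - (-19) = 9
dy = 8 - (-5) = 13
d = sqrt(9² + 13²) = sqrt(81 + 169) = sqrt(250) = 15.81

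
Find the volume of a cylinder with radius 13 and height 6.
Volume = pi * r² * h
Volume = pi * 13² * 6
Volume = pi * 169 * 6
Volume = pi * 1014
Volume = 3185.57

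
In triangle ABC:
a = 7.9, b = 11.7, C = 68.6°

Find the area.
Using A = ½ab·sin(C):
A = ½·7.9·11.7·sin(68.6°) = ½·92.43·0.931056 = 43.03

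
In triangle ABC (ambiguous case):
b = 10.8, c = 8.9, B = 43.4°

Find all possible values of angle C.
sin(C)/c = sin(B)/b  →  sin(C) = c·sin(B)/b = 8.9·sin(43.4°)/10.8 = 0.566211
C₁ = arcsin(0.566211) = 34.49°,  C₂ = 180° - C₁ = 145.51°
Check C₂: A = 180° - 43.4° - 145.51° = -8.91° ≤ 0, rejected
C = 34.49° (one solution)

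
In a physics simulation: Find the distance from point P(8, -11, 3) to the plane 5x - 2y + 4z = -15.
d = |5(8) + (-2)(-11) + 4(3) - (-15)| / √(5² + (-2)² + 4²) = 89/√45 = 13.27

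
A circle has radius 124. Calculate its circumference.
Circumference = 2 * pi * r
Circumference = 2 * pi * 124
Circumference = 779.11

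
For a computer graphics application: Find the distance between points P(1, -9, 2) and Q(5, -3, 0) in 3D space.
d = √[(4)² + (6)² + (-2)²] = √56 = 7.483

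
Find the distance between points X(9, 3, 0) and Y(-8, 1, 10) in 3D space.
d = √[(-17)² + (-2)² + (10)²] = √393 = 19.82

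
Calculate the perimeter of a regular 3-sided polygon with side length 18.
Perimeter = number of sides * side length
Perimeter = 3 * 18
Perimeter = 54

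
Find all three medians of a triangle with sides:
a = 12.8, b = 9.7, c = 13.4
Using m_x = ½√(2y² + 2z² - x²):
m_a = ½√(2·9.7² + 2·13.4² - 12.8²) = ½√383.46 = 9.791
m_b = ½√(2·12.8² + 2·13.4² - 9.7²) = ½√592.71 = 12.17
m_c = ½√(2·12.8² + 2·9.7² - 13.4²) = ½√336.3 = 9.169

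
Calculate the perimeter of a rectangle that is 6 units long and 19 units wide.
Perimeter = 2 * (length + width)
Perimeter = 2 * (6 + 19)
Perimeter = 2 * 25
Perimeter = 50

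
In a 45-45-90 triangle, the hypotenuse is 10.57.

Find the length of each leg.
In a 45-45-90 triangle, hypotenuse = leg·√2  →  leg = hypotenuse/√2
leg = 10.57/√2 = 7.474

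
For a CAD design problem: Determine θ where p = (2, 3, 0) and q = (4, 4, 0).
p·q = 20, |p|² = 13, |q|² = 32
cos θ = 20/√416 ≈ 0.9806
θ ≈ 11.31°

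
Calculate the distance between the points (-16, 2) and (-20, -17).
Using the distance formula: d = sqrt((x₂-x₁)² + (y₂-y₁)²)
dx = (-20) - (-16) = -4
dy = (-17) - 2 = -19
d = sqrt((-4)² + (-19)²) = sqrt(16 + 361) = sqrt(377) = 19.42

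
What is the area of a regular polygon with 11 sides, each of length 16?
For a regular 11-gon with side length s = 16:
Apothem a = s / (2*tan(pi/11)) = 16 / (2*tan(pi/11)) ≈ 27.2455
Perimeter P = 11 * 16 = 176
Area = (1/2) * P * a = (1/2) * 176 * 27.2455 = 2397.60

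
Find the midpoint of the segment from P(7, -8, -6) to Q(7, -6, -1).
Midpoint = ((7+7)/2, (-8-6)/2, (-6-1)/2) = (7, -7, -3.5)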